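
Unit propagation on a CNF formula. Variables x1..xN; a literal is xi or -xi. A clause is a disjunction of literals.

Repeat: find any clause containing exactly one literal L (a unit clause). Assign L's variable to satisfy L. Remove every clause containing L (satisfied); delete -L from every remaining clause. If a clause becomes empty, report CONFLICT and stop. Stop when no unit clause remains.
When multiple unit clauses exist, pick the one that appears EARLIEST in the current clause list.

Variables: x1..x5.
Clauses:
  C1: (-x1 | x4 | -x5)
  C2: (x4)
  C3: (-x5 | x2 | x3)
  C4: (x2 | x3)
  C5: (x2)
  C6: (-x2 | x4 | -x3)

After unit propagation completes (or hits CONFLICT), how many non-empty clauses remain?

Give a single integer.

unit clause [4] forces x4=T; simplify:
  satisfied 3 clause(s); 3 remain; assigned so far: [4]
unit clause [2] forces x2=T; simplify:
  satisfied 3 clause(s); 0 remain; assigned so far: [2, 4]

Answer: 0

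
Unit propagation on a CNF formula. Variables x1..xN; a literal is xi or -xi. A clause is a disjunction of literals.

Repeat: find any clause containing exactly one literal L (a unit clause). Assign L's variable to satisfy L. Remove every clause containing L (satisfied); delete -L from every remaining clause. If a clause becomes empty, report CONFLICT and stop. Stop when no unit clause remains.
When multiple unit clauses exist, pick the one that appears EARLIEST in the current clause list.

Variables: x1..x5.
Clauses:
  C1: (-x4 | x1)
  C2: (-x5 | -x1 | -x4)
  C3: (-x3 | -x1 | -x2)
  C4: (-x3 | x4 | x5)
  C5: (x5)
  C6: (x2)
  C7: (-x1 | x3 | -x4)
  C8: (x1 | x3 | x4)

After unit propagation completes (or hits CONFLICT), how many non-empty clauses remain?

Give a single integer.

Answer: 5

Derivation:
unit clause [5] forces x5=T; simplify:
  drop -5 from [-5, -1, -4] -> [-1, -4]
  satisfied 2 clause(s); 6 remain; assigned so far: [5]
unit clause [2] forces x2=T; simplify:
  drop -2 from [-3, -1, -2] -> [-3, -1]
  satisfied 1 clause(s); 5 remain; assigned so far: [2, 5]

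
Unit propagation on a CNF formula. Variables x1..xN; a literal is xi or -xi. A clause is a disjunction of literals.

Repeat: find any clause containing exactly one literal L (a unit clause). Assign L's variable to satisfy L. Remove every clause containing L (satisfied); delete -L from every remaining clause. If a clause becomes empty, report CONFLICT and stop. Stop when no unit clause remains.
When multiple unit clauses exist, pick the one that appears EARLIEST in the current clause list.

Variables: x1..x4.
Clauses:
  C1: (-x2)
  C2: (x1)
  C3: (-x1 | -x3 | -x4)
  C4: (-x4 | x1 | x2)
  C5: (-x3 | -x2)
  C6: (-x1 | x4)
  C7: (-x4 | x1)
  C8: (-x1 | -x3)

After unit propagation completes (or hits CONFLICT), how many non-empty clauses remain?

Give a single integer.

Answer: 0

Derivation:
unit clause [-2] forces x2=F; simplify:
  drop 2 from [-4, 1, 2] -> [-4, 1]
  satisfied 2 clause(s); 6 remain; assigned so far: [2]
unit clause [1] forces x1=T; simplify:
  drop -1 from [-1, -3, -4] -> [-3, -4]
  drop -1 from [-1, 4] -> [4]
  drop -1 from [-1, -3] -> [-3]
  satisfied 3 clause(s); 3 remain; assigned so far: [1, 2]
unit clause [4] forces x4=T; simplify:
  drop -4 from [-3, -4] -> [-3]
  satisfied 1 clause(s); 2 remain; assigned so far: [1, 2, 4]
unit clause [-3] forces x3=F; simplify:
  satisfied 2 clause(s); 0 remain; assigned so far: [1, 2, 3, 4]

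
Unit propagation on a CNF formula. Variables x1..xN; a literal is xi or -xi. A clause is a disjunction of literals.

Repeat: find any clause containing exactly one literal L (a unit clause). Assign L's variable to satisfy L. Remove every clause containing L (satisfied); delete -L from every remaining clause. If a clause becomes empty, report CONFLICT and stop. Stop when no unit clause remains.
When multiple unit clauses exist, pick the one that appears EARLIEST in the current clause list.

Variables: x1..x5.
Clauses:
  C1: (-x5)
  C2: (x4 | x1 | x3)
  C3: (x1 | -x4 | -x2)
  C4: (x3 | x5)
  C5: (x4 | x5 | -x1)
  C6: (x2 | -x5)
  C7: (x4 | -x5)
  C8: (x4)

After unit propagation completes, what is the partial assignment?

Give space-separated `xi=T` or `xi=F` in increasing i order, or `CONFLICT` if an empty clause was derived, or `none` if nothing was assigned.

Answer: x3=T x4=T x5=F

Derivation:
unit clause [-5] forces x5=F; simplify:
  drop 5 from [3, 5] -> [3]
  drop 5 from [4, 5, -1] -> [4, -1]
  satisfied 3 clause(s); 5 remain; assigned so far: [5]
unit clause [3] forces x3=T; simplify:
  satisfied 2 clause(s); 3 remain; assigned so far: [3, 5]
unit clause [4] forces x4=T; simplify:
  drop -4 from [1, -4, -2] -> [1, -2]
  satisfied 2 clause(s); 1 remain; assigned so far: [3, 4, 5]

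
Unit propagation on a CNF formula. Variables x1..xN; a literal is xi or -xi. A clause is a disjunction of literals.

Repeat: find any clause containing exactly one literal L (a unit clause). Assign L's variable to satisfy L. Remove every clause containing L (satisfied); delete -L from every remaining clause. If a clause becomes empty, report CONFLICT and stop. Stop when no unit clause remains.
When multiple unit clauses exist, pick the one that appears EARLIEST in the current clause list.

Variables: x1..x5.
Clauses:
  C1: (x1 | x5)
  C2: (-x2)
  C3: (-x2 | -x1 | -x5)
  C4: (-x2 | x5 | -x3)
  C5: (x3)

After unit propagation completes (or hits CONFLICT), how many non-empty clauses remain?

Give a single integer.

unit clause [-2] forces x2=F; simplify:
  satisfied 3 clause(s); 2 remain; assigned so far: [2]
unit clause [3] forces x3=T; simplify:
  satisfied 1 clause(s); 1 remain; assigned so far: [2, 3]

Answer: 1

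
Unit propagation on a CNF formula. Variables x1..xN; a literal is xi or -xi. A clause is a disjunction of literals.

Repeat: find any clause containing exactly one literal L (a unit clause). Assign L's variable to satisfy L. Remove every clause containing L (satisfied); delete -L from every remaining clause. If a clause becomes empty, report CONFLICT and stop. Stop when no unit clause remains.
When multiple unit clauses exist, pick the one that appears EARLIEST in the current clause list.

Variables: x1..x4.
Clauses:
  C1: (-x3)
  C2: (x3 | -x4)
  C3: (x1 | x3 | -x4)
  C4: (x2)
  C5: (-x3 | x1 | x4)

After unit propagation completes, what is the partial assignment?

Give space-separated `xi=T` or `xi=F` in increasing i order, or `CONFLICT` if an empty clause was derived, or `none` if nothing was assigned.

unit clause [-3] forces x3=F; simplify:
  drop 3 from [3, -4] -> [-4]
  drop 3 from [1, 3, -4] -> [1, -4]
  satisfied 2 clause(s); 3 remain; assigned so far: [3]
unit clause [-4] forces x4=F; simplify:
  satisfied 2 clause(s); 1 remain; assigned so far: [3, 4]
unit clause [2] forces x2=T; simplify:
  satisfied 1 clause(s); 0 remain; assigned so far: [2, 3, 4]

Answer: x2=T x3=F x4=F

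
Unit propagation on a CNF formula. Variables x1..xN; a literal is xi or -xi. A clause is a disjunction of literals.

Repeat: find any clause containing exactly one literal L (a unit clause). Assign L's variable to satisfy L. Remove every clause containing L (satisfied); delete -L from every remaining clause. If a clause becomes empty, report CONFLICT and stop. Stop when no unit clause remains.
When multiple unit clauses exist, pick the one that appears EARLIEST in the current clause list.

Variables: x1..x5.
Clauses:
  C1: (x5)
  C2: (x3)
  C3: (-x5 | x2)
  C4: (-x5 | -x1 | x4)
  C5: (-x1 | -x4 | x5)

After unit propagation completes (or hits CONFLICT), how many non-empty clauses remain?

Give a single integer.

Answer: 1

Derivation:
unit clause [5] forces x5=T; simplify:
  drop -5 from [-5, 2] -> [2]
  drop -5 from [-5, -1, 4] -> [-1, 4]
  satisfied 2 clause(s); 3 remain; assigned so far: [5]
unit clause [3] forces x3=T; simplify:
  satisfied 1 clause(s); 2 remain; assigned so far: [3, 5]
unit clause [2] forces x2=T; simplify:
  satisfied 1 clause(s); 1 remain; assigned so far: [2, 3, 5]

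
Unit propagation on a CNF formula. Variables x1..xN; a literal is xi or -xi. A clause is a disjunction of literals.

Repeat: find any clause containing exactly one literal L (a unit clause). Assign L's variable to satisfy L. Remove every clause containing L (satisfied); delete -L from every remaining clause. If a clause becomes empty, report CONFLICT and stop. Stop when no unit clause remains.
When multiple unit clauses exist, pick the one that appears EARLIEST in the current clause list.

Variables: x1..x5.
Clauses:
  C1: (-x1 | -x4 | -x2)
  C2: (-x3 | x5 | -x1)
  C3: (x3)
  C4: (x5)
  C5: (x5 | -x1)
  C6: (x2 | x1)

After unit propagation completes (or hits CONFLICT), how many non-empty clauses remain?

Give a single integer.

unit clause [3] forces x3=T; simplify:
  drop -3 from [-3, 5, -1] -> [5, -1]
  satisfied 1 clause(s); 5 remain; assigned so far: [3]
unit clause [5] forces x5=T; simplify:
  satisfied 3 clause(s); 2 remain; assigned so far: [3, 5]

Answer: 2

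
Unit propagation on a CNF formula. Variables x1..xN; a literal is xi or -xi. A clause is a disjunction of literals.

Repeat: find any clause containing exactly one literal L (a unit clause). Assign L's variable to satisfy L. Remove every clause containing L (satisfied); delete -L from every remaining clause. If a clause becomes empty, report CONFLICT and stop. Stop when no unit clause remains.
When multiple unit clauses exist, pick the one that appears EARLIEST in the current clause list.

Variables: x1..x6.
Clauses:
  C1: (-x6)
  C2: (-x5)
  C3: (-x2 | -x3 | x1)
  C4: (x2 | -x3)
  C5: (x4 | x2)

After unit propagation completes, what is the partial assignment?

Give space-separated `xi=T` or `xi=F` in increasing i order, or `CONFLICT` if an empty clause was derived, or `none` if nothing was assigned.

unit clause [-6] forces x6=F; simplify:
  satisfied 1 clause(s); 4 remain; assigned so far: [6]
unit clause [-5] forces x5=F; simplify:
  satisfied 1 clause(s); 3 remain; assigned so far: [5, 6]

Answer: x5=F x6=F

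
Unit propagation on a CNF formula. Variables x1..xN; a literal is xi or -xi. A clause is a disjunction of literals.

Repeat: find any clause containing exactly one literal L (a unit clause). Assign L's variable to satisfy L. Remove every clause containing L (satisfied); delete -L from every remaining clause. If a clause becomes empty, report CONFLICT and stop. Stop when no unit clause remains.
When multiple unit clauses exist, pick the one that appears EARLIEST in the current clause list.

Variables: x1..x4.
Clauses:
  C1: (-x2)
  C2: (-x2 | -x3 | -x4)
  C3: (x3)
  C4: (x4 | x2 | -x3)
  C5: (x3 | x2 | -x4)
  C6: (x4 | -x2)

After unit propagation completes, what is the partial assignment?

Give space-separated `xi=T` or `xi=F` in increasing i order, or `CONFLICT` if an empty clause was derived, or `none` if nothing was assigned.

unit clause [-2] forces x2=F; simplify:
  drop 2 from [4, 2, -3] -> [4, -3]
  drop 2 from [3, 2, -4] -> [3, -4]
  satisfied 3 clause(s); 3 remain; assigned so far: [2]
unit clause [3] forces x3=T; simplify:
  drop -3 from [4, -3] -> [4]
  satisfied 2 clause(s); 1 remain; assigned so far: [2, 3]
unit clause [4] forces x4=T; simplify:
  satisfied 1 clause(s); 0 remain; assigned so far: [2, 3, 4]

Answer: x2=F x3=T x4=T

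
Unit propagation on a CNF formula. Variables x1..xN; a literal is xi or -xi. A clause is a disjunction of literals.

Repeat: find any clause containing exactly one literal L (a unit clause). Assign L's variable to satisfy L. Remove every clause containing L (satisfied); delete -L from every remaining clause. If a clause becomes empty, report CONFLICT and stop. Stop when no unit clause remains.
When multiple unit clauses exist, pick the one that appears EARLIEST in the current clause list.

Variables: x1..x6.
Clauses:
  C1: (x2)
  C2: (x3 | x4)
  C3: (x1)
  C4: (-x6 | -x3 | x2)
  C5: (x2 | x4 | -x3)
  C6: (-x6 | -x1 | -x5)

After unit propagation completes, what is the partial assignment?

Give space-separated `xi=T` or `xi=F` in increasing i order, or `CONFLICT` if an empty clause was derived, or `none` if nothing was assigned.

Answer: x1=T x2=T

Derivation:
unit clause [2] forces x2=T; simplify:
  satisfied 3 clause(s); 3 remain; assigned so far: [2]
unit clause [1] forces x1=T; simplify:
  drop -1 from [-6, -1, -5] -> [-6, -5]
  satisfied 1 clause(s); 2 remain; assigned so far: [1, 2]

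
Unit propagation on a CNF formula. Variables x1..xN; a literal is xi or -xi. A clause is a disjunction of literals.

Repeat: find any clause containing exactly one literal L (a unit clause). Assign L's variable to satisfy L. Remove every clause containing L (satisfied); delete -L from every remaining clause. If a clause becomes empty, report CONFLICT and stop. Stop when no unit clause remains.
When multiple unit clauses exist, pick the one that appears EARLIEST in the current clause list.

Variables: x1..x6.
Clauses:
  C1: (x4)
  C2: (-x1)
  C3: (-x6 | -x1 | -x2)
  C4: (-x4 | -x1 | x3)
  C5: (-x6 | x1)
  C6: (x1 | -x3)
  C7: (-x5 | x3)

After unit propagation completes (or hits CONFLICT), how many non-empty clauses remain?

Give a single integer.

Answer: 0

Derivation:
unit clause [4] forces x4=T; simplify:
  drop -4 from [-4, -1, 3] -> [-1, 3]
  satisfied 1 clause(s); 6 remain; assigned so far: [4]
unit clause [-1] forces x1=F; simplify:
  drop 1 from [-6, 1] -> [-6]
  drop 1 from [1, -3] -> [-3]
  satisfied 3 clause(s); 3 remain; assigned so far: [1, 4]
unit clause [-6] forces x6=F; simplify:
  satisfied 1 clause(s); 2 remain; assigned so far: [1, 4, 6]
unit clause [-3] forces x3=F; simplify:
  drop 3 from [-5, 3] -> [-5]
  satisfied 1 clause(s); 1 remain; assigned so far: [1, 3, 4, 6]
unit clause [-5] forces x5=F; simplify:
  satisfied 1 clause(s); 0 remain; assigned so far: [1, 3, 4, 5, 6]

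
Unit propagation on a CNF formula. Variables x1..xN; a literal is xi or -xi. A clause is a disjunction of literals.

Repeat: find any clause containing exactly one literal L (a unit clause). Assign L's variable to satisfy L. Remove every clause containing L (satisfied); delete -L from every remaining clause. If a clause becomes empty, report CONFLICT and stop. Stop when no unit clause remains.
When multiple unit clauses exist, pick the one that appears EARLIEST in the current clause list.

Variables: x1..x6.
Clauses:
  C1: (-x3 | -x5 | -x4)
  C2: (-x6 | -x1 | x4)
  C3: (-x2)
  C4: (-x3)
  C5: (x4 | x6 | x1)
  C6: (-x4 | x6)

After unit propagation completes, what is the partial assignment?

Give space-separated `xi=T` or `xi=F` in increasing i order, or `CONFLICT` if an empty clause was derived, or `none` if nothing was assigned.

Answer: x2=F x3=F

Derivation:
unit clause [-2] forces x2=F; simplify:
  satisfied 1 clause(s); 5 remain; assigned so far: [2]
unit clause [-3] forces x3=F; simplify:
  satisfied 2 clause(s); 3 remain; assigned so far: [2, 3]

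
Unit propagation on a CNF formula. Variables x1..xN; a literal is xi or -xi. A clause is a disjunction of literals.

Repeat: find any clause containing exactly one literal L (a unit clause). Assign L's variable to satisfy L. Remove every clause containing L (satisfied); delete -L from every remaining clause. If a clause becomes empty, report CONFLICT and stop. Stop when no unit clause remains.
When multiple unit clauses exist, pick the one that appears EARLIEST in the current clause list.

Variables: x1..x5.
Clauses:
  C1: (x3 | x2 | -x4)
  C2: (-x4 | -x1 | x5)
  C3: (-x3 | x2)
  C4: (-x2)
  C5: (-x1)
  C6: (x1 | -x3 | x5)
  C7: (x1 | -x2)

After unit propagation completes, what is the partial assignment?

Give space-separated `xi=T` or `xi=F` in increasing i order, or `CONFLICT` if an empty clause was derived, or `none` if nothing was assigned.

Answer: x1=F x2=F x3=F x4=F

Derivation:
unit clause [-2] forces x2=F; simplify:
  drop 2 from [3, 2, -4] -> [3, -4]
  drop 2 from [-3, 2] -> [-3]
  satisfied 2 clause(s); 5 remain; assigned so far: [2]
unit clause [-3] forces x3=F; simplify:
  drop 3 from [3, -4] -> [-4]
  satisfied 2 clause(s); 3 remain; assigned so far: [2, 3]
unit clause [-4] forces x4=F; simplify:
  satisfied 2 clause(s); 1 remain; assigned so far: [2, 3, 4]
unit clause [-1] forces x1=F; simplify:
  satisfied 1 clause(s); 0 remain; assigned so far: [1, 2, 3, 4]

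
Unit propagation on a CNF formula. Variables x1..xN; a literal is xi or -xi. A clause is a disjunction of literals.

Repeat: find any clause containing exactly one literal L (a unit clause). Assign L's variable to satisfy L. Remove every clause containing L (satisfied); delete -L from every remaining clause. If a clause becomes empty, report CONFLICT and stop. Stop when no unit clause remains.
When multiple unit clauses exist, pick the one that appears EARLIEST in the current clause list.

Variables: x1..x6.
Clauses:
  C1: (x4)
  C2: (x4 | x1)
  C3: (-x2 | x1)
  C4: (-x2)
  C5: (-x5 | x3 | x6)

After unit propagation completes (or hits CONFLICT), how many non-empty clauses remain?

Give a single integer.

Answer: 1

Derivation:
unit clause [4] forces x4=T; simplify:
  satisfied 2 clause(s); 3 remain; assigned so far: [4]
unit clause [-2] forces x2=F; simplify:
  satisfied 2 clause(s); 1 remain; assigned so far: [2, 4]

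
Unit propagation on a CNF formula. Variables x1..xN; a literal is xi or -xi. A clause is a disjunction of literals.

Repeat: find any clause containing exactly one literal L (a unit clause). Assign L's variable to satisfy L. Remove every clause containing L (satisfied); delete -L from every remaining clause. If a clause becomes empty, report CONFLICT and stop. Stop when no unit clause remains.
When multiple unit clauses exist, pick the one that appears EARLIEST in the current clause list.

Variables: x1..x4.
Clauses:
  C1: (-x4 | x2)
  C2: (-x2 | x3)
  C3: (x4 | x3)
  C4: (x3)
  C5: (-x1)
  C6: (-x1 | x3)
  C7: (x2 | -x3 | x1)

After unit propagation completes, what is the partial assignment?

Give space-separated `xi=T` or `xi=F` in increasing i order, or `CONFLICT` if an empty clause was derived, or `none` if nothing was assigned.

Answer: x1=F x2=T x3=T

Derivation:
unit clause [3] forces x3=T; simplify:
  drop -3 from [2, -3, 1] -> [2, 1]
  satisfied 4 clause(s); 3 remain; assigned so far: [3]
unit clause [-1] forces x1=F; simplify:
  drop 1 from [2, 1] -> [2]
  satisfied 1 clause(s); 2 remain; assigned so far: [1, 3]
unit clause [2] forces x2=T; simplify:
  satisfied 2 clause(s); 0 remain; assigned so far: [1, 2, 3]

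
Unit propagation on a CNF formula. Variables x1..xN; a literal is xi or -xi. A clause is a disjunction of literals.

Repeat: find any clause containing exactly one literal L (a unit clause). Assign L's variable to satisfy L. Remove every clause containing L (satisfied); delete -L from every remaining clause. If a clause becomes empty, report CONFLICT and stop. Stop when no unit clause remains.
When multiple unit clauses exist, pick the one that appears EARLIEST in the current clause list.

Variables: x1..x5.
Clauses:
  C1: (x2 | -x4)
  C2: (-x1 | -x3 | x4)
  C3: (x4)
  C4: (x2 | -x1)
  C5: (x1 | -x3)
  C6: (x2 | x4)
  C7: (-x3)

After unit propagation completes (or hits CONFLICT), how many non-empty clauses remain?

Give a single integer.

Answer: 0

Derivation:
unit clause [4] forces x4=T; simplify:
  drop -4 from [2, -4] -> [2]
  satisfied 3 clause(s); 4 remain; assigned so far: [4]
unit clause [2] forces x2=T; simplify:
  satisfied 2 clause(s); 2 remain; assigned so far: [2, 4]
unit clause [-3] forces x3=F; simplify:
  satisfied 2 clause(s); 0 remain; assigned so far: [2, 3, 4]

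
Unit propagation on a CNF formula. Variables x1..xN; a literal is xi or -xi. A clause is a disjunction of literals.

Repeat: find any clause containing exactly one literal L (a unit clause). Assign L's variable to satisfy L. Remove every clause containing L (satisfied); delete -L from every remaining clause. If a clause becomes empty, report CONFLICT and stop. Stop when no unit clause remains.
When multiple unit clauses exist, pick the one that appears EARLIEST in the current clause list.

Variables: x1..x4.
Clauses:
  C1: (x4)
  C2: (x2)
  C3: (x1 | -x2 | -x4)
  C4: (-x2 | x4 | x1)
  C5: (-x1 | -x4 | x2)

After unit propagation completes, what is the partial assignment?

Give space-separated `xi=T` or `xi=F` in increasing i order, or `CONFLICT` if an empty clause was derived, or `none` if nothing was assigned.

unit clause [4] forces x4=T; simplify:
  drop -4 from [1, -2, -4] -> [1, -2]
  drop -4 from [-1, -4, 2] -> [-1, 2]
  satisfied 2 clause(s); 3 remain; assigned so far: [4]
unit clause [2] forces x2=T; simplify:
  drop -2 from [1, -2] -> [1]
  satisfied 2 clause(s); 1 remain; assigned so far: [2, 4]
unit clause [1] forces x1=T; simplify:
  satisfied 1 clause(s); 0 remain; assigned so far: [1, 2, 4]

Answer: x1=T x2=T x4=T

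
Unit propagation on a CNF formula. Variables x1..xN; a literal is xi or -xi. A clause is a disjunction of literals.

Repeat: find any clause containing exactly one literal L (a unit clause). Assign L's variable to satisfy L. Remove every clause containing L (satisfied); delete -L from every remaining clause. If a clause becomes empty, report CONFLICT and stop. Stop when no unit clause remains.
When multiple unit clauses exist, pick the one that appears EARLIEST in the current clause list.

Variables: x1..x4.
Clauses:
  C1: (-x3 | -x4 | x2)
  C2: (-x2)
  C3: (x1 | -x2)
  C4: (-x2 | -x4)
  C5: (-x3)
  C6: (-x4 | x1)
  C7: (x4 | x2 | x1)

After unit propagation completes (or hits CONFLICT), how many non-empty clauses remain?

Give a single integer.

unit clause [-2] forces x2=F; simplify:
  drop 2 from [-3, -4, 2] -> [-3, -4]
  drop 2 from [4, 2, 1] -> [4, 1]
  satisfied 3 clause(s); 4 remain; assigned so far: [2]
unit clause [-3] forces x3=F; simplify:
  satisfied 2 clause(s); 2 remain; assigned so far: [2, 3]

Answer: 2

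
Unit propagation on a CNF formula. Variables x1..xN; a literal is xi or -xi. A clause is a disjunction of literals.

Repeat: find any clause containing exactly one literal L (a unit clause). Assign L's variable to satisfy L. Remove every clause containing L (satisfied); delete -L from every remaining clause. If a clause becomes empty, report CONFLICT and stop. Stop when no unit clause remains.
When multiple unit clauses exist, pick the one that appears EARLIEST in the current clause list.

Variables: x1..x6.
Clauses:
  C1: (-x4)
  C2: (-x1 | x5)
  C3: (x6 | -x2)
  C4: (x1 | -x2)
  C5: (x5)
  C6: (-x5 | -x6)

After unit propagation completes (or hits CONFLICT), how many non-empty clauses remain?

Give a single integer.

Answer: 0

Derivation:
unit clause [-4] forces x4=F; simplify:
  satisfied 1 clause(s); 5 remain; assigned so far: [4]
unit clause [5] forces x5=T; simplify:
  drop -5 from [-5, -6] -> [-6]
  satisfied 2 clause(s); 3 remain; assigned so far: [4, 5]
unit clause [-6] forces x6=F; simplify:
  drop 6 from [6, -2] -> [-2]
  satisfied 1 clause(s); 2 remain; assigned so far: [4, 5, 6]
unit clause [-2] forces x2=F; simplify:
  satisfied 2 clause(s); 0 remain; assigned so far: [2, 4, 5, 6]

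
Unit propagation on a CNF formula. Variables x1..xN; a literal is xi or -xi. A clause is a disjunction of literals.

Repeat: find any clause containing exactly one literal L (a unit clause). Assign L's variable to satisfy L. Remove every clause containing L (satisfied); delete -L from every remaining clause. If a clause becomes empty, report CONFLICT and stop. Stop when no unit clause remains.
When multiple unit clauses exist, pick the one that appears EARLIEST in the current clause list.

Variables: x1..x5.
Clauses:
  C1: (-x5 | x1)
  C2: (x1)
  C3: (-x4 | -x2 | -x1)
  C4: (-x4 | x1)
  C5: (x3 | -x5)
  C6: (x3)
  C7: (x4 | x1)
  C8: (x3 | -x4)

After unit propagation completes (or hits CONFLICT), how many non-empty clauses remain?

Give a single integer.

Answer: 1

Derivation:
unit clause [1] forces x1=T; simplify:
  drop -1 from [-4, -2, -1] -> [-4, -2]
  satisfied 4 clause(s); 4 remain; assigned so far: [1]
unit clause [3] forces x3=T; simplify:
  satisfied 3 clause(s); 1 remain; assigned so far: [1, 3]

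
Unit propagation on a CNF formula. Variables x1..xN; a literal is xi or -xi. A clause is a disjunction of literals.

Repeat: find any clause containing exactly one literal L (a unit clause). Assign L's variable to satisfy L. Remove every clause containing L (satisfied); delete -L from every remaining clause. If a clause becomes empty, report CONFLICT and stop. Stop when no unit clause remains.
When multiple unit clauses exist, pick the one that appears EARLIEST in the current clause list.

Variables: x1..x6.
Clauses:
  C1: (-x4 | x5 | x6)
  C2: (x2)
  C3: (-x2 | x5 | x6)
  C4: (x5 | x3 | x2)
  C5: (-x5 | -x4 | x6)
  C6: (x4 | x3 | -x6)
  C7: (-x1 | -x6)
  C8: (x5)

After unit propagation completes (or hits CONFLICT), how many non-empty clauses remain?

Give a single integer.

unit clause [2] forces x2=T; simplify:
  drop -2 from [-2, 5, 6] -> [5, 6]
  satisfied 2 clause(s); 6 remain; assigned so far: [2]
unit clause [5] forces x5=T; simplify:
  drop -5 from [-5, -4, 6] -> [-4, 6]
  satisfied 3 clause(s); 3 remain; assigned so far: [2, 5]

Answer: 3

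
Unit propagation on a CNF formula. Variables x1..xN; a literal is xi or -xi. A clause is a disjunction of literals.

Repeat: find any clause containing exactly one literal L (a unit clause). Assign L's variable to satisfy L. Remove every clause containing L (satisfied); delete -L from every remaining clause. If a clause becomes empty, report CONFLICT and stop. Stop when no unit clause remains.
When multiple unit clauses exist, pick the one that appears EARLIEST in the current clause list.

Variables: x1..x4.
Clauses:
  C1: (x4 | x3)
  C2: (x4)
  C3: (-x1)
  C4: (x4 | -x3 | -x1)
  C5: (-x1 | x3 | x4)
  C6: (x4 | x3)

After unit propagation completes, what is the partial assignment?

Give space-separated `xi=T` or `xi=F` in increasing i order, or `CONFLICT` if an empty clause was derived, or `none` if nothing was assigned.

Answer: x1=F x4=T

Derivation:
unit clause [4] forces x4=T; simplify:
  satisfied 5 clause(s); 1 remain; assigned so far: [4]
unit clause [-1] forces x1=F; simplify:
  satisfied 1 clause(s); 0 remain; assigned so far: [1, 4]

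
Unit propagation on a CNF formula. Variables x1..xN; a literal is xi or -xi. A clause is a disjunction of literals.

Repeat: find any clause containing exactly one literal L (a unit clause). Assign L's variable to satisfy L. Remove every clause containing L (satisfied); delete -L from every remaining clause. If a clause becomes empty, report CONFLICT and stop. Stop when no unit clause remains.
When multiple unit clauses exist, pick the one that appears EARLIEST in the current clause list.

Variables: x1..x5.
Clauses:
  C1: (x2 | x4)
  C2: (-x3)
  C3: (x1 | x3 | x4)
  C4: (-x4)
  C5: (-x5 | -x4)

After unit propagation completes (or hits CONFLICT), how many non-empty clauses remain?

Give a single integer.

unit clause [-3] forces x3=F; simplify:
  drop 3 from [1, 3, 4] -> [1, 4]
  satisfied 1 clause(s); 4 remain; assigned so far: [3]
unit clause [-4] forces x4=F; simplify:
  drop 4 from [2, 4] -> [2]
  drop 4 from [1, 4] -> [1]
  satisfied 2 clause(s); 2 remain; assigned so far: [3, 4]
unit clause [2] forces x2=T; simplify:
  satisfied 1 clause(s); 1 remain; assigned so far: [2, 3, 4]
unit clause [1] forces x1=T; simplify:
  satisfied 1 clause(s); 0 remain; assigned so far: [1, 2, 3, 4]

Answer: 0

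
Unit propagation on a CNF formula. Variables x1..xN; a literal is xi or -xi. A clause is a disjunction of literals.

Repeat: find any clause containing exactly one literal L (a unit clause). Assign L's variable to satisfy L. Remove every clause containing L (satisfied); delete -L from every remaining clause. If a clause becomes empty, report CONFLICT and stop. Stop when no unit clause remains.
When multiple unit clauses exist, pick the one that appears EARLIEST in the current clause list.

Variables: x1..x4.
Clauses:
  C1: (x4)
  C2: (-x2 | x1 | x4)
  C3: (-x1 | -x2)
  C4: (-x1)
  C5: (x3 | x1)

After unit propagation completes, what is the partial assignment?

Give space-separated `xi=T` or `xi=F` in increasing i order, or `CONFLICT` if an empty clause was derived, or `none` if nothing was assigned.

unit clause [4] forces x4=T; simplify:
  satisfied 2 clause(s); 3 remain; assigned so far: [4]
unit clause [-1] forces x1=F; simplify:
  drop 1 from [3, 1] -> [3]
  satisfied 2 clause(s); 1 remain; assigned so far: [1, 4]
unit clause [3] forces x3=T; simplify:
  satisfied 1 clause(s); 0 remain; assigned so far: [1, 3, 4]

Answer: x1=F x3=T x4=T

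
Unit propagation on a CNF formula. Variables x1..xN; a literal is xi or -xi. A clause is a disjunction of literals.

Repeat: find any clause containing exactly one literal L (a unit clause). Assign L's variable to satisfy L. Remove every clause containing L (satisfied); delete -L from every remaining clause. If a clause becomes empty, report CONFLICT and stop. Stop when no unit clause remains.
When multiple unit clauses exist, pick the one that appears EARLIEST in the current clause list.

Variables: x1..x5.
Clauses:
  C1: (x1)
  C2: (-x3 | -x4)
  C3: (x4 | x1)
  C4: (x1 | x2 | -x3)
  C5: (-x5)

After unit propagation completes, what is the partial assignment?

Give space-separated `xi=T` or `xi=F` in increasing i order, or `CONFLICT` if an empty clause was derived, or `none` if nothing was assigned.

Answer: x1=T x5=F

Derivation:
unit clause [1] forces x1=T; simplify:
  satisfied 3 clause(s); 2 remain; assigned so far: [1]
unit clause [-5] forces x5=F; simplify:
  satisfied 1 clause(s); 1 remain; assigned so far: [1, 5]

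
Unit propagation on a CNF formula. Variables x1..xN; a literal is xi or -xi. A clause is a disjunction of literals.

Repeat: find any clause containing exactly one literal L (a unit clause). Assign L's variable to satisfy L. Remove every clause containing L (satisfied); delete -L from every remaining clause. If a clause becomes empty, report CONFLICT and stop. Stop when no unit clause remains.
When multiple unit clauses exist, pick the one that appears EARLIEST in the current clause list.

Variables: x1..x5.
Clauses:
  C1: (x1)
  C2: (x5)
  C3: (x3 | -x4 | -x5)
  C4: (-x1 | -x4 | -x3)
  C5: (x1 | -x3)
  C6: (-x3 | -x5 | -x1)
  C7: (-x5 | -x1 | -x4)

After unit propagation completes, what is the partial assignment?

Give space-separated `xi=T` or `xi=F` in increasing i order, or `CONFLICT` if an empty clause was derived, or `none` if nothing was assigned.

unit clause [1] forces x1=T; simplify:
  drop -1 from [-1, -4, -3] -> [-4, -3]
  drop -1 from [-3, -5, -1] -> [-3, -5]
  drop -1 from [-5, -1, -4] -> [-5, -4]
  satisfied 2 clause(s); 5 remain; assigned so far: [1]
unit clause [5] forces x5=T; simplify:
  drop -5 from [3, -4, -5] -> [3, -4]
  drop -5 from [-3, -5] -> [-3]
  drop -5 from [-5, -4] -> [-4]
  satisfied 1 clause(s); 4 remain; assigned so far: [1, 5]
unit clause [-3] forces x3=F; simplify:
  drop 3 from [3, -4] -> [-4]
  satisfied 2 clause(s); 2 remain; assigned so far: [1, 3, 5]
unit clause [-4] forces x4=F; simplify:
  satisfied 2 clause(s); 0 remain; assigned so far: [1, 3, 4, 5]

Answer: x1=T x3=F x4=F x5=T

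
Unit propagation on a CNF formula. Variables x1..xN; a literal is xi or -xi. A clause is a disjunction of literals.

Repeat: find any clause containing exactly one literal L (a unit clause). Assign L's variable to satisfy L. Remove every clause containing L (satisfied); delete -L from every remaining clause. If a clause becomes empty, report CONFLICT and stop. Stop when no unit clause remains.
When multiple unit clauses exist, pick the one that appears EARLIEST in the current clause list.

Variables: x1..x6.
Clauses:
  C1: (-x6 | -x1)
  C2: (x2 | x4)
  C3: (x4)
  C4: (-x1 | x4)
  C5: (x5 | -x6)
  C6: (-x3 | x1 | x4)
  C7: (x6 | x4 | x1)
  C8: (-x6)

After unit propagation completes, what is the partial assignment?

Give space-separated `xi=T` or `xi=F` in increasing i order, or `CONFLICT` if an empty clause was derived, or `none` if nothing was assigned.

unit clause [4] forces x4=T; simplify:
  satisfied 5 clause(s); 3 remain; assigned so far: [4]
unit clause [-6] forces x6=F; simplify:
  satisfied 3 clause(s); 0 remain; assigned so far: [4, 6]

Answer: x4=T x6=F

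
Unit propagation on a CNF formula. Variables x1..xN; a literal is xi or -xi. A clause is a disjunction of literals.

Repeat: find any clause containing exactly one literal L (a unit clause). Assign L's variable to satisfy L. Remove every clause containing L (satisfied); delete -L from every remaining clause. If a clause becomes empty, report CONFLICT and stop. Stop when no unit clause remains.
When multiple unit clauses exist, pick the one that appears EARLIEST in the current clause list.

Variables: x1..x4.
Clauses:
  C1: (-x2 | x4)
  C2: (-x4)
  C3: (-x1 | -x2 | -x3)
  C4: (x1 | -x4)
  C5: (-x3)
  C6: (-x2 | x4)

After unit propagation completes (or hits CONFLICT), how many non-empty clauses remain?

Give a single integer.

Answer: 0

Derivation:
unit clause [-4] forces x4=F; simplify:
  drop 4 from [-2, 4] -> [-2]
  drop 4 from [-2, 4] -> [-2]
  satisfied 2 clause(s); 4 remain; assigned so far: [4]
unit clause [-2] forces x2=F; simplify:
  satisfied 3 clause(s); 1 remain; assigned so far: [2, 4]
unit clause [-3] forces x3=F; simplify:
  satisfied 1 clause(s); 0 remain; assigned so far: [2, 3, 4]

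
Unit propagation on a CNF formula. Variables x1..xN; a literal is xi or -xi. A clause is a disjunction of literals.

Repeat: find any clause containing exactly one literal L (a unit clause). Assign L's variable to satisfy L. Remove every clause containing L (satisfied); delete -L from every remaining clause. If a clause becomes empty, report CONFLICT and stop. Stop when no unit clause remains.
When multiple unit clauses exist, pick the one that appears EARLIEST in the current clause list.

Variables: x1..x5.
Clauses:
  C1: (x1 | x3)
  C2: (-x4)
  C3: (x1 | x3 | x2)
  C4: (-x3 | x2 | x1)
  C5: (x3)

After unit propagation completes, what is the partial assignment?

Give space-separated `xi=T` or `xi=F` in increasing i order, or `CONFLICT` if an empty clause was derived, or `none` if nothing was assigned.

unit clause [-4] forces x4=F; simplify:
  satisfied 1 clause(s); 4 remain; assigned so far: [4]
unit clause [3] forces x3=T; simplify:
  drop -3 from [-3, 2, 1] -> [2, 1]
  satisfied 3 clause(s); 1 remain; assigned so far: [3, 4]

Answer: x3=T x4=F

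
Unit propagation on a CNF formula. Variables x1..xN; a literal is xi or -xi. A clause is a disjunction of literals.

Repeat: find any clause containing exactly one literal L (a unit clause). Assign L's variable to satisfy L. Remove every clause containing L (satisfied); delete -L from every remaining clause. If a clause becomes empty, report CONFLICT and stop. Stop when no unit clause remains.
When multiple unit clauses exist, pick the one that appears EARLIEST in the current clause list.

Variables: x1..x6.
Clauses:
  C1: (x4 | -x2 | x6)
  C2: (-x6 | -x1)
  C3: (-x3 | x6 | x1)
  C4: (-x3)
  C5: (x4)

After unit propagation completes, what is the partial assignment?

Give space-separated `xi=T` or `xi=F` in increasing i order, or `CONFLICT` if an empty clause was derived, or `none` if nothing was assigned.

unit clause [-3] forces x3=F; simplify:
  satisfied 2 clause(s); 3 remain; assigned so far: [3]
unit clause [4] forces x4=T; simplify:
  satisfied 2 clause(s); 1 remain; assigned so far: [3, 4]

Answer: x3=F x4=T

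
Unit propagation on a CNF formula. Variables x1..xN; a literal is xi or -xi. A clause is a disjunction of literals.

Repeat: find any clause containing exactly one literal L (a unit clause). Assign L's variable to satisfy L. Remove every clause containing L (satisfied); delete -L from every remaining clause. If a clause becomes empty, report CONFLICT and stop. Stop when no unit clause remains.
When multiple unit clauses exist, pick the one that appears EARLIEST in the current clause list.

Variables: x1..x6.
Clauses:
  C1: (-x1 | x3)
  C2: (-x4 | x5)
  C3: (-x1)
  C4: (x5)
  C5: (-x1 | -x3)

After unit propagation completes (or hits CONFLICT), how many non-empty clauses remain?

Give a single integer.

Answer: 0

Derivation:
unit clause [-1] forces x1=F; simplify:
  satisfied 3 clause(s); 2 remain; assigned so far: [1]
unit clause [5] forces x5=T; simplify:
  satisfied 2 clause(s); 0 remain; assigned so far: [1, 5]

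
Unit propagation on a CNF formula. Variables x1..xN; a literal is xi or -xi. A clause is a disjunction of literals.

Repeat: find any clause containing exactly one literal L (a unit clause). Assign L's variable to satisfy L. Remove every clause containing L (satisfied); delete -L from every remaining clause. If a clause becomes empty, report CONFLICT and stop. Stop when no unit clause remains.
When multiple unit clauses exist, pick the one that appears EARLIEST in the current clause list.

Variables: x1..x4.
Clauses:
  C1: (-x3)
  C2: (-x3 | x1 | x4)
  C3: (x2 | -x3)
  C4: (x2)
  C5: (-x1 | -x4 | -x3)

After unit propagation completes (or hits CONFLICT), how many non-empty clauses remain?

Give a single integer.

unit clause [-3] forces x3=F; simplify:
  satisfied 4 clause(s); 1 remain; assigned so far: [3]
unit clause [2] forces x2=T; simplify:
  satisfied 1 clause(s); 0 remain; assigned so far: [2, 3]

Answer: 0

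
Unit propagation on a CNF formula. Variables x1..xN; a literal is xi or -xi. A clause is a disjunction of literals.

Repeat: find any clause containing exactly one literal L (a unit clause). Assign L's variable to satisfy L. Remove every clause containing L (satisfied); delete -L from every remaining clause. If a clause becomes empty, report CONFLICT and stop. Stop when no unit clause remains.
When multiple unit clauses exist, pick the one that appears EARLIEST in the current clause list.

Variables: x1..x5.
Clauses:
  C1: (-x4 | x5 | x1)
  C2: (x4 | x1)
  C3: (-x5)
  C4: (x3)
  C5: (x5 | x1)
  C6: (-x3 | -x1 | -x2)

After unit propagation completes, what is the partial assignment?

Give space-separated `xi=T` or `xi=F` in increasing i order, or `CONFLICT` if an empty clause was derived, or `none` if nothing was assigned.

Answer: x1=T x2=F x3=T x5=F

Derivation:
unit clause [-5] forces x5=F; simplify:
  drop 5 from [-4, 5, 1] -> [-4, 1]
  drop 5 from [5, 1] -> [1]
  satisfied 1 clause(s); 5 remain; assigned so far: [5]
unit clause [3] forces x3=T; simplify:
  drop -3 from [-3, -1, -2] -> [-1, -2]
  satisfied 1 clause(s); 4 remain; assigned so far: [3, 5]
unit clause [1] forces x1=T; simplify:
  drop -1 from [-1, -2] -> [-2]
  satisfied 3 clause(s); 1 remain; assigned so far: [1, 3, 5]
unit clause [-2] forces x2=F; simplify:
  satisfied 1 clause(s); 0 remain; assigned so far: [1, 2, 3, 5]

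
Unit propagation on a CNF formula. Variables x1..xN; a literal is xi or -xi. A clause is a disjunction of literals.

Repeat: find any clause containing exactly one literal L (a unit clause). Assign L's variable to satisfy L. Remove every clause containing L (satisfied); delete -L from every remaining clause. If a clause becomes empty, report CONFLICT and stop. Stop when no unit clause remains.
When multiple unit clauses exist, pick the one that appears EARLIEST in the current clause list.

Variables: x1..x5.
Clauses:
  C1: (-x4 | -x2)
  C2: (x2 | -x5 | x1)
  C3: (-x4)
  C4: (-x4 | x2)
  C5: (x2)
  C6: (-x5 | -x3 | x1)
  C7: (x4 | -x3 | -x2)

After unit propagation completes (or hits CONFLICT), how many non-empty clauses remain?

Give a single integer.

Answer: 0

Derivation:
unit clause [-4] forces x4=F; simplify:
  drop 4 from [4, -3, -2] -> [-3, -2]
  satisfied 3 clause(s); 4 remain; assigned so far: [4]
unit clause [2] forces x2=T; simplify:
  drop -2 from [-3, -2] -> [-3]
  satisfied 2 clause(s); 2 remain; assigned so far: [2, 4]
unit clause [-3] forces x3=F; simplify:
  satisfied 2 clause(s); 0 remain; assigned so far: [2, 3, 4]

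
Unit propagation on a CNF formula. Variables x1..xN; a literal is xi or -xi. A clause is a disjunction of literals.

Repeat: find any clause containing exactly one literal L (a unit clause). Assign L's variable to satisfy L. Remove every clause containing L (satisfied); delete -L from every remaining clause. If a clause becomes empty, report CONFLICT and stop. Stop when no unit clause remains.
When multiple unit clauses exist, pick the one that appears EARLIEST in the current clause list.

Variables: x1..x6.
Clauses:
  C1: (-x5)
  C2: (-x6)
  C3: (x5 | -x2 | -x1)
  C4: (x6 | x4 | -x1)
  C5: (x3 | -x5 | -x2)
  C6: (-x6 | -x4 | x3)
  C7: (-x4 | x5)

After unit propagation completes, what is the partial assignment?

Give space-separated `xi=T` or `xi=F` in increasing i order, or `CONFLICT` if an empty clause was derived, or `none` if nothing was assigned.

Answer: x1=F x4=F x5=F x6=F

Derivation:
unit clause [-5] forces x5=F; simplify:
  drop 5 from [5, -2, -1] -> [-2, -1]
  drop 5 from [-4, 5] -> [-4]
  satisfied 2 clause(s); 5 remain; assigned so far: [5]
unit clause [-6] forces x6=F; simplify:
  drop 6 from [6, 4, -1] -> [4, -1]
  satisfied 2 clause(s); 3 remain; assigned so far: [5, 6]
unit clause [-4] forces x4=F; simplify:
  drop 4 from [4, -1] -> [-1]
  satisfied 1 clause(s); 2 remain; assigned so far: [4, 5, 6]
unit clause [-1] forces x1=F; simplify:
  satisfied 2 clause(s); 0 remain; assigned so far: [1, 4, 5, 6]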